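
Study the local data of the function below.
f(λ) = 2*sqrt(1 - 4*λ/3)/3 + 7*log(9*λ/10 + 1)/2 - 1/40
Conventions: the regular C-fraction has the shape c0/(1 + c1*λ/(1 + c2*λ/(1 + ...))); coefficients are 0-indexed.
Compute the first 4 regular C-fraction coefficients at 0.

The regular C-fraction coefficients are [77/120, -974/231, 3596251/749980, -3748736761/315247362660].

Taylor coefficients (expand at 0): a_0 = 77/120, a_1 = 487/180, a_2 = -16909/10800, a_3 = 121781/162000.
c0 = a_0 = 77/120. Peel one level at a time: if S = 1 + c*λ/S' with S'(0) = 1, then c is the λ-coefficient of S and S' = c*λ/(S - 1).
S_1 = c0/f = 1 + (-974/231)*λ + (3596251/177870)*λ^2 + ...; c1 = -974/231.
S_2 = c1*λ/(S_1 - 1) = 1 + (3596251/749980)*λ + (48684893/853808400)*λ^2 + ...; c2 = 3596251/749980.
S_3 = c2*λ/(S_2 - 1) = 1 + (-3748736761/315247362660)*λ + ...; c3 = -3748736761/315247362660.


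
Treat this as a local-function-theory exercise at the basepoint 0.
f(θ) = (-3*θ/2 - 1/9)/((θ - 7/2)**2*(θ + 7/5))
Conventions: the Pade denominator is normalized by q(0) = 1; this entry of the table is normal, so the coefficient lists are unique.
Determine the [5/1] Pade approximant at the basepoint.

The Pade approximant has numerator coefficients [-20/3087, -17381450/191823093, -5391560/122069241, -4392760/191823093, -386040320/65795320899, -623913440/153522415431]; denominator coefficients [1, 39073/62139].

Taylor coefficients needed (expand at 0): a_0 = -20/3087, a_1 = -1870/21609, a_2 = 1550/151263, a_3 = -31070/1058841, a_4 = 31090/2470629, a_5 = -29590/2470629, a_6 = 390730/51883209.
Write the denominator as Q(θ) = 1 + q1*θ. Requiring Q*f - P = O(θ^7) with deg P <= 5 kills the coefficients of θ^6..θ^6 in Q*f:
  θ^6: a_6 + q1*a_5 = 0, i.e. 390730/51883209 + (-29590/2470629)*q1 = 0.
Solving this linear system: q1 = 39073/62139.
The numerator is Q*f truncated at degree 5: P0 = a_0 = -20/3087; P1 = a_1 + q1*a_0 = -17381450/191823093; P2 = a_2 + q1*a_1 = -5391560/122069241; P3 = a_3 + q1*a_2 = -4392760/191823093; P4 = a_4 + q1*a_3 = -386040320/65795320899; P5 = a_5 + q1*a_4 = -623913440/153522415431.


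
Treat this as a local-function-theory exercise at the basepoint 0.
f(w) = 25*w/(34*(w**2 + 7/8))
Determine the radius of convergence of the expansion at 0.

Denominator factor (w**2 + 7/8): discriminant -7/2, complex-conjugate roots ((1/4)*sqrt(14))*i and -((1/4)*sqrt(14))*i; poles of order 1, moduli (1/4)*sqrt(14) and (1/4)*sqrt(14).
The radius of convergence is the smallest modulus among the singular points: (1/4)*sqrt(14).

The radius of convergence is (1/4)*sqrt(14).


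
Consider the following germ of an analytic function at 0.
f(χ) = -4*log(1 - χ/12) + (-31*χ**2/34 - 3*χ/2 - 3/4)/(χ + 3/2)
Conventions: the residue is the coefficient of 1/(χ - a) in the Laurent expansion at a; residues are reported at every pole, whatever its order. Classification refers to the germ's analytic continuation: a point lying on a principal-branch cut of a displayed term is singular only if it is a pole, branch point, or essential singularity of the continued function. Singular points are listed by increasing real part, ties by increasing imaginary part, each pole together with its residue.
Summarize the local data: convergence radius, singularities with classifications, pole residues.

Radius of convergence at 0: 3/2.
At -3/2: a pole of order 1; residue -75/136.
At 12: a logarithmic branch point.

Denominator factor (χ + 3/2): pole of order 1 at -3/2, modulus 3/2.
Branch term (-4)*log(1 - χ/(12)): its argument vanishes at χ = 12, a logarithmic branch point, modulus 12.
The radius of convergence is the smallest modulus among the singular points: 3/2.
The branch term is analytic at -3/2 and contributes nothing to the residue; only the rational part matters.
At the order-1 pole -3/2 set g(χ) = (χ - (-3/2))*(rational part) = -31*χ**2/34 - 3*χ/2 - 3/4.
Simple pole: residue = g(a) at a = -3/2, which is -75/136.
List the singular points by increasing real part (a conjugate pair: the negative imaginary part first).


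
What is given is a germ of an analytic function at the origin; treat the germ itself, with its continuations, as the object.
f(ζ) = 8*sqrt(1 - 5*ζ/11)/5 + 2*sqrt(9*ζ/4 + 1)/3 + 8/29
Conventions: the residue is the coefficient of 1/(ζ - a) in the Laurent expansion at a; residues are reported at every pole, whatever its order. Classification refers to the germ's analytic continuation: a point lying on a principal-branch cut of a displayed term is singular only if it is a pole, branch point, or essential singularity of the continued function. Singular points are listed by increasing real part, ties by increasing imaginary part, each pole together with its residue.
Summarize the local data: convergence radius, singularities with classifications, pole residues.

Branch term (8/5)*sqrt(1 - ζ/(11/5)): its argument vanishes at ζ = 11/5, a square-root branch point, modulus 11/5.
Branch term (2/3)*sqrt(1 - ζ/(-4/9)): its argument vanishes at ζ = -4/9, a square-root branch point, modulus 4/9.
The radius of convergence is the smallest modulus among the singular points: 4/9.
List the singular points by increasing real part (a conjugate pair: the negative imaginary part first).

Radius of convergence at 0: 4/9.
At -4/9: an algebraic (square-root) branch point.
At 11/5: an algebraic (square-root) branch point.


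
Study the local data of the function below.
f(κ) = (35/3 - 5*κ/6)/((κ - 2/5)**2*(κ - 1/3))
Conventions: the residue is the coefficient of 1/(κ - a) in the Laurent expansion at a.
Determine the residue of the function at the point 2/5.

At the order-2 pole 2/5 set g(κ) = (κ - (2/5))^2*f(κ) = (35/3 - 5*κ/6)/(κ - 1/3).
Order-2 pole: residue = g'(a); g'(2/5) = -5125/2, so the residue is -5125/2.

The residue is -5125/2.


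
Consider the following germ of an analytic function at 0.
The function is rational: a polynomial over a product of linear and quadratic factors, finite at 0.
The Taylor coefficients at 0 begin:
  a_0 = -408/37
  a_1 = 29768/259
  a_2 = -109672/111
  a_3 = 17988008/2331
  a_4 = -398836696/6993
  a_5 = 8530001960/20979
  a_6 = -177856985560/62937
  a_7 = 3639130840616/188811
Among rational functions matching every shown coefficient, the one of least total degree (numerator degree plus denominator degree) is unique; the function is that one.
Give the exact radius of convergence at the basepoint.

No rational of total degree below 4 reproduces all 8 coefficients; solving the [1/3] Pade equations on them gives f(τ) = (8*τ/7 + 34/37)/((τ - 3)*(τ + 1/6)**2), whose expansion matches every shown term.
Denominator factor (τ + 1/6)^2: pole of order 2 at -1/6, modulus 1/6.
Denominator factor (τ - 3): pole of order 1 at 3, modulus 3.
The radius of convergence is the smallest modulus among the singular points: 1/6.

The radius of convergence is 1/6.


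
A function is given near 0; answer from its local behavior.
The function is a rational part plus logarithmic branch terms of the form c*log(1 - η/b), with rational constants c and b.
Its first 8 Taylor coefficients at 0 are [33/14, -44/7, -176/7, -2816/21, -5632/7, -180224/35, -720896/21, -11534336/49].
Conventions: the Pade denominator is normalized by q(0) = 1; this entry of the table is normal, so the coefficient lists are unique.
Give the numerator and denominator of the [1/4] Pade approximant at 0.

The Pade approximant has numerator coefficients [33/14, -27038/1435]; denominator coefficients [1, -1092/205, -2176/615, -384/41, -45056/1845].

Taylor coefficients needed (read off): a_0 = 33/14, a_1 = -44/7, a_2 = -176/7, a_3 = -2816/21, a_4 = -5632/7, a_5 = -180224/35.
Write the denominator as Q(η) = 1 + q1*η + q2*η^2 + q3*η^3 + q4*η^4. Requiring Q*f - P = O(η^6) with deg P <= 1 kills the coefficients of η^2..η^5 in Q*f:
  η^2: a_2 + q1*a_1 + q2*a_0 = 0, i.e. -176/7 + (-44/7)*q1 + (33/14)*q2 = 0.
  η^3: a_3 + q1*a_2 + q2*a_1 + q3*a_0 = 0, i.e. -2816/21 + (-176/7)*q1 + (-44/7)*q2 + (33/14)*q3 = 0.
  η^4: a_4 + q1*a_3 + q2*a_2 + q3*a_1 + q4*a_0 = 0, i.e. -5632/7 + (-2816/21)*q1 + (-176/7)*q2 + (-44/7)*q3 + (33/14)*q4 = 0.
  η^5: a_5 + q1*a_4 + q2*a_3 + q3*a_2 + q4*a_1 = 0, i.e. -180224/35 + (-5632/7)*q1 + (-2816/21)*q2 + (-176/7)*q3 + (-44/7)*q4 = 0.
Solving this linear system: q1 = -1092/205, q2 = -2176/615, q3 = -384/41, q4 = -45056/1845.
The numerator is Q*f truncated at degree 1: P0 = a_0 = 33/14; P1 = a_1 + q1*a_0 = -27038/1435.


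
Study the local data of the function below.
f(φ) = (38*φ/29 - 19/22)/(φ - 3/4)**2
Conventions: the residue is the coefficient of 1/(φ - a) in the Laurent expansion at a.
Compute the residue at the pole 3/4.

The residue is 38/29.

At the order-2 pole 3/4 set g(φ) = (φ - (3/4))^2*f(φ) = 38*φ/29 - 19/22.
Order-2 pole: residue = g'(a); g'(3/4) = 38/29, so the residue is 38/29.


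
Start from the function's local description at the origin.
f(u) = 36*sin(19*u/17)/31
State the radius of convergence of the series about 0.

The radius of convergence is infinite.

The factor -sin(19*u/17) is entire and contributes no finite singular point.
The polynomial part has no poles.
No finite singular points: the Taylor series at 0 converges everywhere.


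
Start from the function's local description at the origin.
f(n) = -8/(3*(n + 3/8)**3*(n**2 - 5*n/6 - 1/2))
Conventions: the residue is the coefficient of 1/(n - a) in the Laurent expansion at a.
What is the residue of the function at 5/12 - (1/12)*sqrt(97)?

The factor n**2 - 5*n/6 - 1/2 splits as (n - a)(n - a') with a = 5/12 - (1/12)*sqrt(97), a' = 5/12 + (1/12)*sqrt(97). At the order-1 pole a set g(n) = (n - a)*f(n) = [-8/(3*(n + 3/8)**3)] / (n - a').
Simple pole: residue = g(a) at a = 5/12 - (1/12)*sqrt(97), which is -24100864/729 - (237363200/70713)*sqrt(97).

The residue is -24100864/729 - (237363200/70713)*sqrt(97).


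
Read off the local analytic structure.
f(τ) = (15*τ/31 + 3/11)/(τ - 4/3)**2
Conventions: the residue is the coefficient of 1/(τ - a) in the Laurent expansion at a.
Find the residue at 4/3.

The residue is 15/31.

At the order-2 pole 4/3 set g(τ) = (τ - (4/3))^2*f(τ) = 15*τ/31 + 3/11.
Order-2 pole: residue = g'(a); g'(4/3) = 15/31, so the residue is 15/31.


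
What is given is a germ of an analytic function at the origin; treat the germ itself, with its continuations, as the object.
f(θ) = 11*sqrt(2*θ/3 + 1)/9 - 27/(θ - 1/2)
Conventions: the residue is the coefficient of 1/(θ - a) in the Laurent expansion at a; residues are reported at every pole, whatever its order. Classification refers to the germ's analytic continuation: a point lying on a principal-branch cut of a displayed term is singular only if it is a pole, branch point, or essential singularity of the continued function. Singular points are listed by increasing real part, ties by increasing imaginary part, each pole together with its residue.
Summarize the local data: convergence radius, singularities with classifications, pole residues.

Denominator factor (θ - 1/2): pole of order 1 at 1/2, modulus 1/2.
Branch term (11/9)*sqrt(1 - θ/(-3/2)): its argument vanishes at θ = -3/2, a square-root branch point, modulus 3/2.
The radius of convergence is the smallest modulus among the singular points: 1/2.
The branch term is analytic at 1/2 and contributes nothing to the residue; only the rational part matters.
At the order-1 pole 1/2 set g(θ) = (θ - (1/2))*(rational part) = -27.
Simple pole: residue = g(a) at a = 1/2, which is -27.
List the singular points by increasing real part (a conjugate pair: the negative imaginary part first).

Radius of convergence at 0: 1/2.
At -3/2: an algebraic (square-root) branch point.
At 1/2: a pole of order 1; residue -27.


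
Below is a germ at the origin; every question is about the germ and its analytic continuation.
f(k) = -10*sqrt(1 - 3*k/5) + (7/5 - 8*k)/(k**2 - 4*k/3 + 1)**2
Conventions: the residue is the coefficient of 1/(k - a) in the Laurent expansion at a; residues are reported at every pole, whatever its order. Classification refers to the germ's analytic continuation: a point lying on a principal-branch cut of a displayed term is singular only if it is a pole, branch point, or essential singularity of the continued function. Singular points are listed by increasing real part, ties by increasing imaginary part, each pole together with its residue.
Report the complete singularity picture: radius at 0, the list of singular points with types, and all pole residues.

Denominator factor (k**2 - 4*k/3 + 1)^2: discriminant -20/9, complex-conjugate roots (2/3) + ((1/3)*sqrt(5))*i and (2/3) - ((1/3)*sqrt(5))*i; poles of order 2, moduli 1 and 1.
Branch term (-10)*sqrt(1 - k/(5/3)): its argument vanishes at k = 5/3, a square-root branch point, modulus 5/3.
The radius of convergence is the smallest modulus among the singular points: 1.
The branch term is analytic at (2/3) - ((1/3)*sqrt(5))*i and contributes nothing to the residue; only the rational part matters.
The factor k**2 - 4*k/3 + 1 splits as (k - a)(k - a') with a = (2/3) - ((1/3)*sqrt(5))*i, a' = (2/3) + ((1/3)*sqrt(5))*i. At the order-2 pole a set g(k) = (k - a)^2*(rational part) = [7/5 - 8*k] / (k - a')^2.
Order-2 pole: residue = g'(a); g'((2/3) - ((1/3)*sqrt(5))*i) = -((531/500)*sqrt(5))*i, so the residue is -((531/500)*sqrt(5))*i.
The branch term is analytic at (2/3) + ((1/3)*sqrt(5))*i and contributes nothing to the residue; only the rational part matters.
The factor k**2 - 4*k/3 + 1 splits as (k - a)(k - a') with a = (2/3) + ((1/3)*sqrt(5))*i, a' = (2/3) - ((1/3)*sqrt(5))*i. At the order-2 pole a set g(k) = (k - a)^2*(rational part) = [7/5 - 8*k] / (k - a')^2.
Order-2 pole: residue = g'(a); g'((2/3) + ((1/3)*sqrt(5))*i) = ((531/500)*sqrt(5))*i, so the residue is ((531/500)*sqrt(5))*i.
List the singular points by increasing real part (a conjugate pair: the negative imaginary part first).

Radius of convergence at 0: 1.
At (2/3) - ((1/3)*sqrt(5))*i: a pole of order 2; residue -((531/500)*sqrt(5))*i.
At (2/3) + ((1/3)*sqrt(5))*i: a pole of order 2; residue ((531/500)*sqrt(5))*i.
At 5/3: an algebraic (square-root) branch point.


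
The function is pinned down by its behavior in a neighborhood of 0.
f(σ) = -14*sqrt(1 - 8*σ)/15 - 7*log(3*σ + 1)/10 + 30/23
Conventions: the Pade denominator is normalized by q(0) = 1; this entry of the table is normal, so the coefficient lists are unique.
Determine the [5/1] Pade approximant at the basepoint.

Taylor coefficients needed (expand at 0): a_0 = 128/345, a_1 = 49/30, a_2 = 637/60, a_3 = 707/30, a_4 = 19621/120, a_5 = 120337/150, a_6 = 102053/20.
Write the denominator as Q(σ) = 1 + q1*σ. Requiring Q*f - P = O(σ^7) with deg P <= 5 kills the coefficients of σ^6..σ^6 in Q*f:
  σ^6: a_6 + q1*a_5 = 0, i.e. 102053/20 + (120337/150)*q1 = 0.
Solving this linear system: q1 = -218685/34382.
The numerator is Q*f truncated at degree 5: P0 = a_0 = 128/345; P1 = a_1 + q1*a_0 = -8617423/11861790; P2 = a_2 + q1*a_1 = 117551/515730; P3 = a_3 + q1*a_2 = -90686197/2062920; P4 = a_4 + q1*a_3 = 28084021/2062920; P5 = a_5 + q1*a_4 = -4904384989/20629200.

The Pade approximant has numerator coefficients [128/345, -8617423/11861790, 117551/515730, -90686197/2062920, 28084021/2062920, -4904384989/20629200]; denominator coefficients [1, -218685/34382].


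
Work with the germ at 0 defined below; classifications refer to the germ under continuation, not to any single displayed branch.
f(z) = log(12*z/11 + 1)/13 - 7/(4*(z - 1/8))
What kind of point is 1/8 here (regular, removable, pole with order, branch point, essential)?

The point is a pole of order 1.

The denominator factor z - 1/8 vanishes at 1/8 and appears to the power 1; the numerator there equals -7/4, nonzero, and no other factor vanishes.
The branch terms are analytic at this point.
Hence a pole whose order is the multiplicity, 1.


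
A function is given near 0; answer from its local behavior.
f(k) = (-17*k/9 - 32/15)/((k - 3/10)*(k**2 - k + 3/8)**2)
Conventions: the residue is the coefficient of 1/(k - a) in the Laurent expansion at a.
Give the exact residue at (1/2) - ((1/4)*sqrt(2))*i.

The residue is (6000/121) - ((44084/1089)*sqrt(2))*i.


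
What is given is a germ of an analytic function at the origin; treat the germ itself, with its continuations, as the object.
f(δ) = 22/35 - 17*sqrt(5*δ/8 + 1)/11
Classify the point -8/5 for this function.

The point is an algebraic (square-root) branch point.

The term (-17/11)*sqrt(1 - δ/(-8/5)) has argument 1 - -8/5/(-8/5) = 0 at -8/5: a square-root (algebraic, two-sheeted) branch point; the remaining terms are analytic or single-valued there.


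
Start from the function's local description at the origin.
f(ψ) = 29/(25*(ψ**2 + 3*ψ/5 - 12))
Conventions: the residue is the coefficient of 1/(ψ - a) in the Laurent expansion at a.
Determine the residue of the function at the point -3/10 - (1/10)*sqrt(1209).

The residue is -(29/6045)*sqrt(1209).

The factor ψ**2 + 3*ψ/5 - 12 splits as (ψ - a)(ψ - a') with a = -3/10 - (1/10)*sqrt(1209), a' = -3/10 + (1/10)*sqrt(1209). At the order-1 pole a set g(ψ) = (ψ - a)*f(ψ) = [29/25] / (ψ - a').
Simple pole: residue = g(a) at a = -3/10 - (1/10)*sqrt(1209), which is -(29/6045)*sqrt(1209).


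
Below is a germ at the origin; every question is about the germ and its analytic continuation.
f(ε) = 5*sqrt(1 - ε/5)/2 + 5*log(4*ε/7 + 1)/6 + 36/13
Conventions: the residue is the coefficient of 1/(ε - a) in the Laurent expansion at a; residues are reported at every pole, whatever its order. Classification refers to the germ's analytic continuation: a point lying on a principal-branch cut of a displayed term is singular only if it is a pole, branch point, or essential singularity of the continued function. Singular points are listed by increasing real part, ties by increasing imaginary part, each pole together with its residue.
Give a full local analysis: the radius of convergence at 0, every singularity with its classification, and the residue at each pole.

Radius of convergence at 0: 7/4.
At -7/4: a logarithmic branch point.
At 5: an algebraic (square-root) branch point.

Branch term (5/6)*log(1 - ε/(-7/4)): its argument vanishes at ε = -7/4, a logarithmic branch point, modulus 7/4.
Branch term (5/2)*sqrt(1 - ε/(5)): its argument vanishes at ε = 5, a square-root branch point, modulus 5.
The radius of convergence is the smallest modulus among the singular points: 7/4.
List the singular points by increasing real part (a conjugate pair: the negative imaginary part first).


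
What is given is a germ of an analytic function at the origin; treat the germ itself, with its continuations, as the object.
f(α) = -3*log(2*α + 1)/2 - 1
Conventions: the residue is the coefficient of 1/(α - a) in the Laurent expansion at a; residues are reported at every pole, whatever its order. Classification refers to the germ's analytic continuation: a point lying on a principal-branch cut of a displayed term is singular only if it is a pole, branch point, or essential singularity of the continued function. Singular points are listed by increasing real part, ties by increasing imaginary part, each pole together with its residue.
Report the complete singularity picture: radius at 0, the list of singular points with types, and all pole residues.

Branch term (-3/2)*log(1 - α/(-1/2)): its argument vanishes at α = -1/2, a logarithmic branch point, modulus 1/2.
The radius of convergence is the smallest modulus among the singular points: 1/2.

Radius of convergence at 0: 1/2.
At -1/2: a logarithmic branch point.


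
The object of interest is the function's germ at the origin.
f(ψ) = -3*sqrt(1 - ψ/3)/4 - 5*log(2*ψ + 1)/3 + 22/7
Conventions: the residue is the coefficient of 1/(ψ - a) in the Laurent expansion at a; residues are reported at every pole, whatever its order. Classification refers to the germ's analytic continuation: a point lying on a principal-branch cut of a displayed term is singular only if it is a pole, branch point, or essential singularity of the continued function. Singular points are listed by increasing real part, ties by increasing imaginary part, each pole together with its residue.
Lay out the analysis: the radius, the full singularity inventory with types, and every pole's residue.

Radius of convergence at 0: 1/2.
At -1/2: a logarithmic branch point.
At 3: an algebraic (square-root) branch point.

Branch term (-3/4)*sqrt(1 - ψ/(3)): its argument vanishes at ψ = 3, a square-root branch point, modulus 3.
Branch term (-5/3)*log(1 - ψ/(-1/2)): its argument vanishes at ψ = -1/2, a logarithmic branch point, modulus 1/2.
The radius of convergence is the smallest modulus among the singular points: 1/2.
List the singular points by increasing real part (a conjugate pair: the negative imaginary part first).


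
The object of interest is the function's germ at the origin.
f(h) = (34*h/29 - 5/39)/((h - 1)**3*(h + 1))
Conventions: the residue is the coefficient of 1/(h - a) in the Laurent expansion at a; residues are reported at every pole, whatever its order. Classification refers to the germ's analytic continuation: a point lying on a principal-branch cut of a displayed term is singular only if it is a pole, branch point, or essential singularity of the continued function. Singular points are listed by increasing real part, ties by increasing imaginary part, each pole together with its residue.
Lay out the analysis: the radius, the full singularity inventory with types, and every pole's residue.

Denominator factor (h + 1): pole of order 1 at -1, modulus 1.
Denominator factor (h - 1)^3: pole of order 3 at 1, modulus 1.
The radius of convergence is the smallest modulus among the singular points: 1.
At the order-1 pole -1 set g(h) = (h - (-1))*f(h) = (34*h/29 - 5/39)/(h - 1)**3.
Simple pole: residue = g(a) at a = -1, which is 1471/9048.
At the order-3 pole 1 set g(h) = (h - (1))^3*f(h) = (34*h/29 - 5/39)/(h + 1).
Order-3 pole: residue = g''(a)/2; g''(1) = -1471/4524, so the residue is -1471/9048.
List the singular points by increasing real part (a conjugate pair: the negative imaginary part first).

Radius of convergence at 0: 1.
At -1: a pole of order 1; residue 1471/9048.
At 1: a pole of order 3; residue -1471/9048.


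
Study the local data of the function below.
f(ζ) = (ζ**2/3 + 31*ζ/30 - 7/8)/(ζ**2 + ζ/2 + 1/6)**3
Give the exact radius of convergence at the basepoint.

The radius of convergence is (1/6)*sqrt(6).

Denominator factor (ζ**2 + ζ/2 + 1/6)^3: discriminant -5/12, complex-conjugate roots (-1/4) + ((1/12)*sqrt(15))*i and (-1/4) - ((1/12)*sqrt(15))*i; poles of order 3, moduli (1/6)*sqrt(6) and (1/6)*sqrt(6).
The radius of convergence is the smallest modulus among the singular points: (1/6)*sqrt(6).


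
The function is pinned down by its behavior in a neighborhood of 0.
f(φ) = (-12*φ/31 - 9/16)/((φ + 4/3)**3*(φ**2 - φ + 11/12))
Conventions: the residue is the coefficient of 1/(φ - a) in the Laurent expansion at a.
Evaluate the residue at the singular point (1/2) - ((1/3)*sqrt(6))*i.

The factor φ**2 - φ + 11/12 splits as (φ - a)(φ - a') with a = (1/2) - ((1/3)*sqrt(6))*i, a' = (1/2) + ((1/3)*sqrt(6))*i. At the order-1 pole a set g(φ) = (φ - a)*f(φ) = [(-12*φ/31 - 9/16)/(φ + 4/3)**3] / (φ - a').
Simple pole: residue = g(a) at a = (1/2) - ((1/3)*sqrt(6))*i, which is (8900037/189014750) - ((12486879/756059000)*sqrt(6))*i.

The residue is (8900037/189014750) - ((12486879/756059000)*sqrt(6))*i.


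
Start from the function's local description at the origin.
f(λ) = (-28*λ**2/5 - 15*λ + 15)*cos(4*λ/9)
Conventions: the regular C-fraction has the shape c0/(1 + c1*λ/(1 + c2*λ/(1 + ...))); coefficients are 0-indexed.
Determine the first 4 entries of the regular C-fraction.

Taylor coefficients (expand at 0): a_0 = 15, a_1 = -15, a_2 = -956/135, a_3 = 40/27.
c0 = a_0 = 15. Peel one level at a time: if S = 1 + c*λ/S' with S'(0) = 1, then c is the λ-coefficient of S and S' = c*λ/(S - 1).
S_1 = c0/f = 1 + (1)*λ + (2981/2025)*λ^2 + ...; c1 = 1.
S_2 = c1*λ/(S_1 - 1) = 1 + (-2981/2025)*λ + (1318936/4100625)*λ^2 + ...; c2 = -2981/2025.
S_3 = c2*λ/(S_2 - 1) = 1 + (1318936/6036525)*λ + ...; c3 = 1318936/6036525.

The regular C-fraction coefficients are [15, 1, -2981/2025, 1318936/6036525].


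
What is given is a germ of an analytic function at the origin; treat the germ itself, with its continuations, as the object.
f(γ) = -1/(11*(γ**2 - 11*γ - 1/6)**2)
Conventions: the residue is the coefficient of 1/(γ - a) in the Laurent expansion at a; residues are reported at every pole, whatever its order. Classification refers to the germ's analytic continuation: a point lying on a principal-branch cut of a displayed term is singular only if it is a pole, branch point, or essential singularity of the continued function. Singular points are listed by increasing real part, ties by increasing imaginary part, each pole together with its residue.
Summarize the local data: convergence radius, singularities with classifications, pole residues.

Radius of convergence at 0: -11/2 + (1/6)*sqrt(1095).
At 11/2 - (1/6)*sqrt(1095): a pole of order 2; residue -(6/1465475)*sqrt(1095).
At 11/2 + (1/6)*sqrt(1095): a pole of order 2; residue (6/1465475)*sqrt(1095).

Denominator factor (γ**2 - 11*γ - 1/6)^2: discriminant 365/3, real irrational roots 11/2 + (1/6)*sqrt(1095) and 11/2 - (1/6)*sqrt(1095); poles of order 2, moduli 11/2 + (1/6)*sqrt(1095) and -11/2 + (1/6)*sqrt(1095).
The radius of convergence is the smallest modulus among the singular points: -11/2 + (1/6)*sqrt(1095).
The factor γ**2 - 11*γ - 1/6 splits as (γ - a)(γ - a') with a = 11/2 - (1/6)*sqrt(1095), a' = 11/2 + (1/6)*sqrt(1095). At the order-2 pole a set g(γ) = (γ - a)^2*f(γ) = [-1/11] / (γ - a')^2.
Order-2 pole: residue = g'(a); g'(11/2 - (1/6)*sqrt(1095)) = -(6/1465475)*sqrt(1095), so the residue is -(6/1465475)*sqrt(1095).
The factor γ**2 - 11*γ - 1/6 splits as (γ - a)(γ - a') with a = 11/2 + (1/6)*sqrt(1095), a' = 11/2 - (1/6)*sqrt(1095). At the order-2 pole a set g(γ) = (γ - a)^2*f(γ) = [-1/11] / (γ - a')^2.
Order-2 pole: residue = g'(a); g'(11/2 + (1/6)*sqrt(1095)) = (6/1465475)*sqrt(1095), so the residue is (6/1465475)*sqrt(1095).
List the singular points by increasing real part (a conjugate pair: the negative imaginary part first).


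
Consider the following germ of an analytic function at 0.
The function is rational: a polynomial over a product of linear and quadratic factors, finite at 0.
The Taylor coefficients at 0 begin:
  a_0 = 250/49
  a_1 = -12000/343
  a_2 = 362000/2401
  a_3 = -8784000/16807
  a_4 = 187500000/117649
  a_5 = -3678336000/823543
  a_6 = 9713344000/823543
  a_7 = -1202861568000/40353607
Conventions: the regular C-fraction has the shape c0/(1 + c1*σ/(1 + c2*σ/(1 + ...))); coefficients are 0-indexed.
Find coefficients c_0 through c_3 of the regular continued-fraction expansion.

Taylor coefficients (read off): a_0 = 250/49, a_1 = -12000/343, a_2 = 362000/2401, a_3 = -8784000/16807.
c0 = a_0 = 250/49. Peel one level at a time: if S = 1 + c*σ/S' with S'(0) = 1, then c is the σ-coefficient of S and S' = c*σ/(S - 1).
S_1 = c0/f = 1 + (48/7)*σ + (856/49)*σ^2 + ...; c1 = 48/7.
S_2 = c1*σ/(S_1 - 1) = 1 + (-107/42)*σ + (6409/1764)*σ^2 + ...; c2 = -107/42.
S_3 = c2*σ/(S_2 - 1) = 1 + (6409/4494)*σ + ...; c3 = 6409/4494.

The regular C-fraction coefficients are [250/49, 48/7, -107/42, 6409/4494].


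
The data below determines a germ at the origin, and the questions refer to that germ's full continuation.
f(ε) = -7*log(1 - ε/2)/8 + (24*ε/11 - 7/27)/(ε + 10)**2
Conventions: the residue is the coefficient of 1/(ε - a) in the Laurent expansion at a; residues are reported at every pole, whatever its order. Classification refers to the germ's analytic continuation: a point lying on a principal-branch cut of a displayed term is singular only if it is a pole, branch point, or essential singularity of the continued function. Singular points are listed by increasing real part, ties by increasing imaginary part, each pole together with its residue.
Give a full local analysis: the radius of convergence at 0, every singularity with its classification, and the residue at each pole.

Radius of convergence at 0: 2.
At -10: a pole of order 2; residue 24/11.
At 2: a logarithmic branch point.

Denominator factor (ε + 10)^2: pole of order 2 at -10, modulus 10.
Branch term (-7/8)*log(1 - ε/(2)): its argument vanishes at ε = 2, a logarithmic branch point, modulus 2.
The radius of convergence is the smallest modulus among the singular points: 2.
The branch term is analytic at -10 and contributes nothing to the residue; only the rational part matters.
At the order-2 pole -10 set g(ε) = (ε - (-10))^2*(rational part) = 24*ε/11 - 7/27.
Order-2 pole: residue = g'(a); g'(-10) = 24/11, so the residue is 24/11.
List the singular points by increasing real part (a conjugate pair: the negative imaginary part first).


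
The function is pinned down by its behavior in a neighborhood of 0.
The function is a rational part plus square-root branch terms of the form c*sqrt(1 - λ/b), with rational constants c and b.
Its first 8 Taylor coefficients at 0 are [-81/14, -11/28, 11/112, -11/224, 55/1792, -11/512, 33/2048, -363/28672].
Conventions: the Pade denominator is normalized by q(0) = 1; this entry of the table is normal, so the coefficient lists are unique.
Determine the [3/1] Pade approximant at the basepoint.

Taylor coefficients needed (read off): a_0 = -81/14, a_1 = -11/28, a_2 = 11/112, a_3 = -11/224, a_4 = 55/1792.
Write the denominator as Q(λ) = 1 + q1*λ. Requiring Q*f - P = O(λ^5) with deg P <= 3 kills the coefficients of λ^4..λ^4 in Q*f:
  λ^4: a_4 + q1*a_3 = 0, i.e. 55/1792 + (-11/224)*q1 = 0.
Solving this linear system: q1 = 5/8.
The numerator is Q*f truncated at degree 3: P0 = a_0 = -81/14; P1 = a_1 + q1*a_0 = -449/112; P2 = a_2 + q1*a_1 = -33/224; P3 = a_3 + q1*a_2 = 11/896.

The Pade approximant has numerator coefficients [-81/14, -449/112, -33/224, 11/896]; denominator coefficients [1, 5/8].


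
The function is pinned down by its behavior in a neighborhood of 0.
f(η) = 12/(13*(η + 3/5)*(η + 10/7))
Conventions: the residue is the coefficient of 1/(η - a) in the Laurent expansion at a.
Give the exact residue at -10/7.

At the order-1 pole -10/7 set g(η) = (η - (-10/7))*f(η) = 12/(13*(η + 3/5)).
Simple pole: residue = g(a) at a = -10/7, which is -420/377.

The residue is -420/377.


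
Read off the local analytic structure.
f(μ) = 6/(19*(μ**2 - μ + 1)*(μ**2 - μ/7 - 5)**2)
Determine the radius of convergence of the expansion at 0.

The radius of convergence is 1.

Denominator factor (μ**2 - μ + 1): discriminant -3, complex-conjugate roots (1/2) + ((1/2)*sqrt(3))*i and (1/2) - ((1/2)*sqrt(3))*i; poles of order 1, moduli 1 and 1.
Denominator factor (μ**2 - μ/7 - 5)^2: discriminant 981/49, real irrational roots 1/14 + (3/14)*sqrt(109) and 1/14 - (3/14)*sqrt(109); poles of order 2, moduli 1/14 + (3/14)*sqrt(109) and -1/14 + (3/14)*sqrt(109).
The radius of convergence is the smallest modulus among the singular points: 1.


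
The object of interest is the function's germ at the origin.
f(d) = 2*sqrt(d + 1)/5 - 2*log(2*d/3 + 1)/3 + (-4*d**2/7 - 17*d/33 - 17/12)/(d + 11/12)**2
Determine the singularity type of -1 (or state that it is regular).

The point is an algebraic (square-root) branch point.

The term (2/5)*sqrt(1 - d/(-1)) has argument 1 - -1/(-1) = 0 at -1: a square-root (algebraic, two-sheeted) branch point; the remaining terms are analytic or single-valued there.


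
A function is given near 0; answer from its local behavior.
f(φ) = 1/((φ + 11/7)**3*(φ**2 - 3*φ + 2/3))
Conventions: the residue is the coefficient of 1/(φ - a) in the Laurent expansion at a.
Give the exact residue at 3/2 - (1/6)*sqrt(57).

The residue is -94928337/3073600528 - (276764985/58398410032)*sqrt(57).

The factor φ**2 - 3*φ + 2/3 splits as (φ - a)(φ - a') with a = 3/2 - (1/6)*sqrt(57), a' = 3/2 + (1/6)*sqrt(57). At the order-1 pole a set g(φ) = (φ - a)*f(φ) = [(φ + 11/7)**(-3)] / (φ - a').
Simple pole: residue = g(a) at a = 3/2 - (1/6)*sqrt(57), which is -94928337/3073600528 - (276764985/58398410032)*sqrt(57).


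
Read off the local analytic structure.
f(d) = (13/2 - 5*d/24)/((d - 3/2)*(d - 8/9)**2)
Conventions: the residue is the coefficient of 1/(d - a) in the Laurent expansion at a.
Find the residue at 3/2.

At the order-1 pole 3/2 set g(d) = (d - (3/2))*f(d) = (13/2 - 5*d/24)/(d - 8/9)**2.
Simple pole: residue = g(a) at a = 3/2, which is 729/44.

The residue is 729/44.


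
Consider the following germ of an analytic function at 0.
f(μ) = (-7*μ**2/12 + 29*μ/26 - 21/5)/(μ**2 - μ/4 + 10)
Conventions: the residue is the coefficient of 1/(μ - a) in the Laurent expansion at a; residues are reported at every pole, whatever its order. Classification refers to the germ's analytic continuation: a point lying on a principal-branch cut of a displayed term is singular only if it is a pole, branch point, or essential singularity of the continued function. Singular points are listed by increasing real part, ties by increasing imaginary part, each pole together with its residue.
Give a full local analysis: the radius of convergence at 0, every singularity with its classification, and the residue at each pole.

Radius of convergence at 0: sqrt(10).
At (1/8) - ((3/8)*sqrt(71))*i: a pole of order 1; residue (605/1248) + ((43793/1329120)*sqrt(71))*i.
At (1/8) + ((3/8)*sqrt(71))*i: a pole of order 1; residue (605/1248) - ((43793/1329120)*sqrt(71))*i.

Denominator factor (μ**2 - μ/4 + 10): discriminant -639/16, complex-conjugate roots (1/8) + ((3/8)*sqrt(71))*i and (1/8) - ((3/8)*sqrt(71))*i; poles of order 1, moduli sqrt(10) and sqrt(10).
The radius of convergence is the smallest modulus among the singular points: sqrt(10).
The factor μ**2 - μ/4 + 10 splits as (μ - a)(μ - a') with a = (1/8) - ((3/8)*sqrt(71))*i, a' = (1/8) + ((3/8)*sqrt(71))*i. At the order-1 pole a set g(μ) = (μ - a)*f(μ) = [-7*μ**2/12 + 29*μ/26 - 21/5] / (μ - a').
Simple pole: residue = g(a) at a = (1/8) - ((3/8)*sqrt(71))*i, which is (605/1248) + ((43793/1329120)*sqrt(71))*i.
The factor μ**2 - μ/4 + 10 splits as (μ - a)(μ - a') with a = (1/8) + ((3/8)*sqrt(71))*i, a' = (1/8) - ((3/8)*sqrt(71))*i. At the order-1 pole a set g(μ) = (μ - a)*f(μ) = [-7*μ**2/12 + 29*μ/26 - 21/5] / (μ - a').
Simple pole: residue = g(a) at a = (1/8) + ((3/8)*sqrt(71))*i, which is (605/1248) - ((43793/1329120)*sqrt(71))*i.
List the singular points by increasing real part (a conjugate pair: the negative imaginary part first).


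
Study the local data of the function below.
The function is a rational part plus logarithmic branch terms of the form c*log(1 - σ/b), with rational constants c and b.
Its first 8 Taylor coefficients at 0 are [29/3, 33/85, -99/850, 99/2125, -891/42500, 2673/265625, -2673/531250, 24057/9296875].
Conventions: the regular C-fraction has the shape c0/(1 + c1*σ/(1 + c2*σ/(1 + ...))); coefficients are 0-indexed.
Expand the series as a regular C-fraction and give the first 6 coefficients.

The regular C-fraction coefficients are [29/3, -99/2465, 1677/4930, 493/5590, 592/2795, 1677/14800].

Taylor coefficients (read off): a_0 = 29/3, a_1 = 33/85, a_2 = -99/850, a_3 = 99/2125, a_4 = -891/42500, a_5 = 2673/265625.
c0 = a_0 = 29/3. Peel one level at a time: if S = 1 + c*σ/S' with S'(0) = 1, then c is the σ-coefficient of S and S' = c*σ/(S - 1).
S_1 = c0/f = 1 + (-99/2465)*σ + (166023/12152450)*σ^2 + ...; c1 = -99/2465.
S_2 = c1*σ/(S_1 - 1) = 1 + (1677/4930)*σ + (-3/100)*σ^2 + ...; c2 = 1677/4930.
S_3 = c2*σ/(S_2 - 1) = 1 + (493/5590)*σ + (-145928/7812025)*σ^2 + ...; c3 = 493/5590.
S_4 = c3*σ/(S_3 - 1) = 1 + (592/2795)*σ + (-3/125)*σ^2 + ...; c4 = 592/2795.
S_5 = c4*σ/(S_4 - 1) = 1 + (1677/14800)*σ + ...; c5 = 1677/14800.


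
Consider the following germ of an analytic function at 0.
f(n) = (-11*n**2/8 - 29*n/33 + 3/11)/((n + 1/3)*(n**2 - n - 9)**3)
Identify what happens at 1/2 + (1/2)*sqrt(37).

The denominator factor n**2 - n - 9 vanishes at 1/2 + (1/2)*sqrt(37) and appears to the power 3; the numerator there equals -635/48 - (595/528)*sqrt(37), nonzero, and no other factor vanishes.
Hence a pole whose order is the multiplicity, 3.

The point is a pole of order 3.


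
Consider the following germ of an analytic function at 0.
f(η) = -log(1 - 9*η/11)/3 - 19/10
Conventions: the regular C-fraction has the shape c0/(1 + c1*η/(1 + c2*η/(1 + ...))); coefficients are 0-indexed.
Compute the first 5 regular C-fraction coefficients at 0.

Taylor coefficients (expand at 0): a_0 = -19/10, a_1 = 3/11, a_2 = 27/242, a_3 = 81/1331, a_4 = 2187/58564.
c0 = a_0 = -19/10. Peel one level at a time: if S = 1 + c*η/S' with S'(0) = 1, then c is the η-coefficient of S and S' = c*η/(S - 1).
S_1 = c0/f = 1 + (30/209)*η + (315/3971)*η^2 + ...; c1 = 30/209.
S_2 = c1*η/(S_1 - 1) = 1 + (-21/38)*η + (-27/484)*η^2 + ...; c2 = -21/38.
S_3 = c2*η/(S_2 - 1) = 1 + (-171/1694)*η + (-44631/1434818)*η^2 + ...; c3 = -171/1694.
S_4 = c3*η/(S_3 - 1) = 1 + (-261/847)*η + ...; c4 = -261/847.

The regular C-fraction coefficients are [-19/10, 30/209, -21/38, -171/1694, -261/847].


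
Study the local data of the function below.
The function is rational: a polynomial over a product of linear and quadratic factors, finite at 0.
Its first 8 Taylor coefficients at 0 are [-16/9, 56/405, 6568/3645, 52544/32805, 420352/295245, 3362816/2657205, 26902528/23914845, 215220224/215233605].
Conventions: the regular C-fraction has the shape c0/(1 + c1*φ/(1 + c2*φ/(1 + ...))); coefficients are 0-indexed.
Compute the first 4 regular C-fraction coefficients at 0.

Taylor coefficients (read off): a_0 = -16/9, a_1 = 56/405, a_2 = 6568/3645, a_3 = 52544/32805.
c0 = a_0 = -16/9. Peel one level at a time: if S = 1 + c*φ/S' with S'(0) = 1, then c is the φ-coefficient of S and S' = c*φ/(S - 1).
S_1 = c0/f = 1 + (7/90)*φ + (2753/2700)*φ^2 + ...; c1 = 7/90.
S_2 = c1*φ/(S_1 - 1) = 1 + (-2753/210)*φ + (69785/441)*φ^2 + ...; c2 = -2753/210.
S_3 = c2*φ/(S_2 - 1) = 1 + (697850/57813)*φ + ...; c3 = 697850/57813.

The regular C-fraction coefficients are [-16/9, 7/90, -2753/210, 697850/57813].


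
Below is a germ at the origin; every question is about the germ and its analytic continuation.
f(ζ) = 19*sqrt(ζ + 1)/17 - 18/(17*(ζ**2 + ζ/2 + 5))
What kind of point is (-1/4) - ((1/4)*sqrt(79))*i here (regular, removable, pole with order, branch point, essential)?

The denominator factor ζ**2 + ζ/2 + 5 vanishes at (-1/4) - ((1/4)*sqrt(79))*i and appears to the power 1; the numerator there equals -18/17, nonzero, and no other factor vanishes.
The branch terms are analytic at this point.
Hence a pole whose order is the multiplicity, 1.

The point is a pole of order 1.


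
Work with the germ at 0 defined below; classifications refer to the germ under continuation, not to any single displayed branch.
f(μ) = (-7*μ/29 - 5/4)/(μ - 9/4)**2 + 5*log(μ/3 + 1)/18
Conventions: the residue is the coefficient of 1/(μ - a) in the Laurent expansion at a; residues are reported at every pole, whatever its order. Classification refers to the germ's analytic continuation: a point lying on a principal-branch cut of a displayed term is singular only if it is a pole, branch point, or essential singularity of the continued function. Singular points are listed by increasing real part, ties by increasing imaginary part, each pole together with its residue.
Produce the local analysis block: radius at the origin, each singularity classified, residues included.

Denominator factor (μ - 9/4)^2: pole of order 2 at 9/4, modulus 9/4.
Branch term (5/18)*log(1 - μ/(-3)): its argument vanishes at μ = -3, a logarithmic branch point, modulus 3.
The radius of convergence is the smallest modulus among the singular points: 9/4.
The branch term is analytic at 9/4 and contributes nothing to the residue; only the rational part matters.
At the order-2 pole 9/4 set g(μ) = (μ - (9/4))^2*(rational part) = -7*μ/29 - 5/4.
Order-2 pole: residue = g'(a); g'(9/4) = -7/29, so the residue is -7/29.
List the singular points by increasing real part (a conjugate pair: the negative imaginary part first).

Radius of convergence at 0: 9/4.
At -3: a logarithmic branch point.
At 9/4: a pole of order 2; residue -7/29.
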